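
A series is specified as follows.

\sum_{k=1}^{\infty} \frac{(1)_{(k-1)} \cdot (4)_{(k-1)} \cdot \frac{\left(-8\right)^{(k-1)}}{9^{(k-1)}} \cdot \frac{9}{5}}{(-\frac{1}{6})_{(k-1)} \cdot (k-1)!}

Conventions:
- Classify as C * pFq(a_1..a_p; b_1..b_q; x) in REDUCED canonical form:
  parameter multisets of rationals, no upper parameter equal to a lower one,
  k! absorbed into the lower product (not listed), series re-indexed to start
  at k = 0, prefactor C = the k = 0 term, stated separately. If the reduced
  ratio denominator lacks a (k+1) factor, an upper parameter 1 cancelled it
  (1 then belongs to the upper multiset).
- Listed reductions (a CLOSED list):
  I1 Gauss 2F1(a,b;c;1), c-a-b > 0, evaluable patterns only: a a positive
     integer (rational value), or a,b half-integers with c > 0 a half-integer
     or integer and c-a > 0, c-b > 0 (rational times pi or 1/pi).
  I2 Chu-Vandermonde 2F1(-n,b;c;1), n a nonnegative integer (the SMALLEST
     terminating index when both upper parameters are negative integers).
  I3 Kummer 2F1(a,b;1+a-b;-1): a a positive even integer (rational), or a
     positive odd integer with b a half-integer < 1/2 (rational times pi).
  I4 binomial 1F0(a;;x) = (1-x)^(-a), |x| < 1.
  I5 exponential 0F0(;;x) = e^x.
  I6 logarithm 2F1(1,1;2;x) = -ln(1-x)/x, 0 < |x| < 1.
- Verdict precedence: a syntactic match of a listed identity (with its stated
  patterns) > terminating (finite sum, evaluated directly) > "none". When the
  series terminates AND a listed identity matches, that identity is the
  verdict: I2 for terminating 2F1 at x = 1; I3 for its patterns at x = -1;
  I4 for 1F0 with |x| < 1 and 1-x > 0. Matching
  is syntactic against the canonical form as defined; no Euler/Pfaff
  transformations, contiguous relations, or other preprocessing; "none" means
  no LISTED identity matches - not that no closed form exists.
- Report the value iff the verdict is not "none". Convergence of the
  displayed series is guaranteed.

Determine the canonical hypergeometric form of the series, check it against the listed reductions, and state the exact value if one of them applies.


Classification (C = \frac{9}{5}): 2F1 with upper {1, 4}, lower {-\frac{1}{6}}, argument x = -\frac{8}{9}. Verdict: none - at argument -\frac{8}{9} the multisets {1, 4} ; {-\frac{1}{6}} match no listed identity.

Key step: x = -\frac{8}{9} and the two geometric factors (C = 9/5) combine into one argument.
Ratio: r(k) = -\frac{8}{9} * (k+1) (k+4) / [(k-\frac{1}{6}) (k+1)] - rational; roots negated = parameters, x = -\frac{8}{9}, C = \frac{9}{5}.


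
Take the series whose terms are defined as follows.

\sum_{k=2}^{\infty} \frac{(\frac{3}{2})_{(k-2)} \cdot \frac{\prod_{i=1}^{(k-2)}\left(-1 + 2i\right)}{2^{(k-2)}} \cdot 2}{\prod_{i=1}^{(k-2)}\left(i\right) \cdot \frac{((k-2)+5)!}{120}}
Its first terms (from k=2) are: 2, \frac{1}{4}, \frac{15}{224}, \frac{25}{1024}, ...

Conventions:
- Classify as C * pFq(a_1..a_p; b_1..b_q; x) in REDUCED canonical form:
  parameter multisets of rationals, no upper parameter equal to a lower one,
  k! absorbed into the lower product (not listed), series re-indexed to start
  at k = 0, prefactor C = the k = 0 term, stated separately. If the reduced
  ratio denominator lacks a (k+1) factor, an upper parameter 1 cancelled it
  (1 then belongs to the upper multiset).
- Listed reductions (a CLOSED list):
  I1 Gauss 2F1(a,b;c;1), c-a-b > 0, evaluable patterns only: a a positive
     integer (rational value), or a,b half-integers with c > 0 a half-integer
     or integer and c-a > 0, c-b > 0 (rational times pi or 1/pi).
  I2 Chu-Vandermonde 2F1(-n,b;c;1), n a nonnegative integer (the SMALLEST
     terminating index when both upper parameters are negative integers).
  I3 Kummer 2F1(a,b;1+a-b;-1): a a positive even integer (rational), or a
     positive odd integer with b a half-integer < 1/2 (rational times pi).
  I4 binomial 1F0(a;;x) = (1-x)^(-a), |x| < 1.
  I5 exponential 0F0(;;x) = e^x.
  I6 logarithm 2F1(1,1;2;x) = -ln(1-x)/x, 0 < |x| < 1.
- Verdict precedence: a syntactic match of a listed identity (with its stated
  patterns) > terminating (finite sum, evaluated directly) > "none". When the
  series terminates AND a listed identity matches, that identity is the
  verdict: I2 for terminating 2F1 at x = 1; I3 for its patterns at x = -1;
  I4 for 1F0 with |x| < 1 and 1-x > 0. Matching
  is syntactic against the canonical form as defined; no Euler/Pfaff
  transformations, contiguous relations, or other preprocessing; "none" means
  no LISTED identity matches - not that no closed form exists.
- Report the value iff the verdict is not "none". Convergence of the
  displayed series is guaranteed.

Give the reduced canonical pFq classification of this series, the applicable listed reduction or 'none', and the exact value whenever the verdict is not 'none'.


Prefactor 2, argument 1: 2F1 with upper {\frac{1}{2}, \frac{3}{2}} over lower {6}. Verdict: the half-integer Gauss pattern (I1) fires (x = 1; upper {\frac{1}{2}, \frac{3}{2}} half-integers, c = 6 in the evaluable pattern). Sum: \frac{16384}{2205} / \pi.

Key step: with t_0 = 2, the product of the first k integers (C = 2) is k!.
Ratio: r(k) = 1 * (k+\frac{1}{2}) (k+\frac{3}{2}) / [(k+6) (k+1)] - poly over poly, x = 1 from leading terms; C = 2 at k = 0.


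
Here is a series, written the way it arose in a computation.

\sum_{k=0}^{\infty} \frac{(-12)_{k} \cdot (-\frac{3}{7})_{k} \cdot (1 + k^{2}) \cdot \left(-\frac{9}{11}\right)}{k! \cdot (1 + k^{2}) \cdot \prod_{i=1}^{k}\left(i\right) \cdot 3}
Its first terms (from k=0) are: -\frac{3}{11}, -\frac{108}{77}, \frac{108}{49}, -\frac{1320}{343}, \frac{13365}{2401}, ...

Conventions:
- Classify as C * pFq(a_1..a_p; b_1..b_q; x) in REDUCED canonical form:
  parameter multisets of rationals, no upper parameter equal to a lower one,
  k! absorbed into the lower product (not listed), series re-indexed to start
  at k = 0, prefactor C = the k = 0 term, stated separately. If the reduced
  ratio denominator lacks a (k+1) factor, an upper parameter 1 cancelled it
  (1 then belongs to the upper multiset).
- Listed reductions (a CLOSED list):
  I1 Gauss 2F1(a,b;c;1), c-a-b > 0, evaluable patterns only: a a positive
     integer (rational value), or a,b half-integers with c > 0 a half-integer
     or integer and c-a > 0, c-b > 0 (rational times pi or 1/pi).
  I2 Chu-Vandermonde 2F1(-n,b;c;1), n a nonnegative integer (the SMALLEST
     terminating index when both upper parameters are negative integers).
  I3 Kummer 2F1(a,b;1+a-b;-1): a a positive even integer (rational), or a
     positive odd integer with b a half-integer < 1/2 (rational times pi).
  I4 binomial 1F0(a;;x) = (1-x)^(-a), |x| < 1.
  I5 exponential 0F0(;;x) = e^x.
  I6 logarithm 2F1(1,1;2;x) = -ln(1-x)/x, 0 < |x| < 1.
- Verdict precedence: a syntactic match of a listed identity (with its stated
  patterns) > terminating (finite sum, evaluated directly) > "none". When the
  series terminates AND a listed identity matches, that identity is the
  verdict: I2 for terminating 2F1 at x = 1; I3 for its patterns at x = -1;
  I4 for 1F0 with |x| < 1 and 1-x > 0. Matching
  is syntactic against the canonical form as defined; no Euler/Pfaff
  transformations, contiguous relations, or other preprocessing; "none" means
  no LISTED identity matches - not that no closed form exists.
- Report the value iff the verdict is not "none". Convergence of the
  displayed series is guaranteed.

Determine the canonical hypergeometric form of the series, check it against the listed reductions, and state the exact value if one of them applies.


Structural cue: with t_0 = -\frac{3}{11}, the lower running product (prefactor -3/11) is a rising factorial.
Adjacent-term ratio: r(k) = 1 * (k-12) (k-\frac{3}{7}) / [(k+1) (k+1)] ; factor over Q: parameters, x = 1, and C = -\frac{3}{11}.

Canonical form: C = -\frac{3}{11} times 2F1 with upper {-12, -\frac{3}{7}}, lower {1}, x = 1. Verdict at x = 1: the Chu-Vandermonde identity I2 matches (terminating 2F1 at x = 1 with n = 12, b = -3/7, c = 1). Sum: -\frac{975509916420}{1065779114477}.


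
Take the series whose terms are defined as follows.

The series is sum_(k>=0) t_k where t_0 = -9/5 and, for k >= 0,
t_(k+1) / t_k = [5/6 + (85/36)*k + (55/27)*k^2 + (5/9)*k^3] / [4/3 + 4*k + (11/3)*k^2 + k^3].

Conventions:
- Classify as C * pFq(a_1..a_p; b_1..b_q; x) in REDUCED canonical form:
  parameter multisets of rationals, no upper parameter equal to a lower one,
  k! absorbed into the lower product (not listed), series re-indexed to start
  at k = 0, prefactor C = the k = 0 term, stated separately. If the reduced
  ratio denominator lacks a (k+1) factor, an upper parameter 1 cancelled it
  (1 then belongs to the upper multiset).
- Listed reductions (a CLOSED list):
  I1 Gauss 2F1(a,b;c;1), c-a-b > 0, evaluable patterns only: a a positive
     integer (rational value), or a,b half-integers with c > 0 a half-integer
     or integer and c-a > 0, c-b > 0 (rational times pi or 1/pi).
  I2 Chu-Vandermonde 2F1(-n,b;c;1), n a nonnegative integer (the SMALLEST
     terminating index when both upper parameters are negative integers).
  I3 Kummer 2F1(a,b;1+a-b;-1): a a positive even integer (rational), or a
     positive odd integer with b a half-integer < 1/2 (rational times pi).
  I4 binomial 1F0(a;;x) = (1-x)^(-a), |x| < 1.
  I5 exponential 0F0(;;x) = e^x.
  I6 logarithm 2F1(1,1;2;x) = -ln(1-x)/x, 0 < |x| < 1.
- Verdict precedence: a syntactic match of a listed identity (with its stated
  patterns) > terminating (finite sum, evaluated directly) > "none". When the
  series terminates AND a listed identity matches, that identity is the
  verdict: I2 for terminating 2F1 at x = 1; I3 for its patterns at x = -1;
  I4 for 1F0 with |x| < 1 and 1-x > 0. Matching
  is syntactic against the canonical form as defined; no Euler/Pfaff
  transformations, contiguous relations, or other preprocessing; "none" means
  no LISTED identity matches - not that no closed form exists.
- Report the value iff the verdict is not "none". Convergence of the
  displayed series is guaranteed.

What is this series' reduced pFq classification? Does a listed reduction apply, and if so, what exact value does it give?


Prefactor -9/5, argument 5/9: 2F1 with upper {3/2, 3/2} over lower {2}. Verdict: none - at argument 5/9 the multisets {3/2, 3/2} ; {2} match no listed identity.

Key step: with t_0 = -9/5, the ratio is unreduced: k + 2/3 divides both sides (prefactor -9/5).
Term ratio: r(k) = (5/9) * (k+3/2) (k+3/2) / [(k+2) (k+1)] ; factor over Q: parameters, x = (5/9), and C = -9/5.


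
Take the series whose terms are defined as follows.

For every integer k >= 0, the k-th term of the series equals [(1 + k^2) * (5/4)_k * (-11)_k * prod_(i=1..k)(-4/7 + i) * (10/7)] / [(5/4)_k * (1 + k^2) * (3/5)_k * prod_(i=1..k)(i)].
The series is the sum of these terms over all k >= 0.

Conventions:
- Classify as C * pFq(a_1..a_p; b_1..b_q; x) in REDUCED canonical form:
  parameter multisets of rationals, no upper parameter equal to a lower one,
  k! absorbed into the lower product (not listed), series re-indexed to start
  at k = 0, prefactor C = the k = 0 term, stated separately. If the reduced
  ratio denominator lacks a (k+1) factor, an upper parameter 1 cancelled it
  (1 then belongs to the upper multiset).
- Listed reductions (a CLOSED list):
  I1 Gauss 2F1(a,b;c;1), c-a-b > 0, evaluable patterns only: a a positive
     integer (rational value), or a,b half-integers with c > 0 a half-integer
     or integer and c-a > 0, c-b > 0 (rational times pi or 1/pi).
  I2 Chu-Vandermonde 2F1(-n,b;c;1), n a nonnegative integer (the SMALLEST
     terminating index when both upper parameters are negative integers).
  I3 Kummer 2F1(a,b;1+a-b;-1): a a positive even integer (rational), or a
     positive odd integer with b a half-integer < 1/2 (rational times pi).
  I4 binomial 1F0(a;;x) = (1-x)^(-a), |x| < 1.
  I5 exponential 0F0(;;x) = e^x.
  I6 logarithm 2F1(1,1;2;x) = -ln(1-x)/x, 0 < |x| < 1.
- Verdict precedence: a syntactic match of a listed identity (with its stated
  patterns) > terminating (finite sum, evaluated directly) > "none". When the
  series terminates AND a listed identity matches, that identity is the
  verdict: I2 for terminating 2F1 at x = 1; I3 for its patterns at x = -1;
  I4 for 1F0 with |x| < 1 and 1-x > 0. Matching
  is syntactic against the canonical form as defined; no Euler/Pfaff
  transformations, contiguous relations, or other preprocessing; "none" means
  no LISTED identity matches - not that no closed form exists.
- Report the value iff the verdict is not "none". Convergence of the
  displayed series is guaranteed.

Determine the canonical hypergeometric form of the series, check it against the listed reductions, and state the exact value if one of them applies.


Key step: from the first term 10/7: k^2 + 1 divides numerator and denominator alike; C = 10/7, x = 1 after cancelling.
Ratio: r(k) = 1 * (k-11) (k+3/7) / [(k+3/5) (k+1)] - rational; roots negated = parameters, x = 1, C = 10/7.

Reduced: x = 1, 2F1, upper = {-11, 3/7}, lower = {3/5}, C = 10/7. Verdict: Vandermonde's identity (I2) fires (terminating 2F1 at x = 1 with n = 11, b = 3/7, c = 3/5). Exact value: 718663818525495/5078631258503719.


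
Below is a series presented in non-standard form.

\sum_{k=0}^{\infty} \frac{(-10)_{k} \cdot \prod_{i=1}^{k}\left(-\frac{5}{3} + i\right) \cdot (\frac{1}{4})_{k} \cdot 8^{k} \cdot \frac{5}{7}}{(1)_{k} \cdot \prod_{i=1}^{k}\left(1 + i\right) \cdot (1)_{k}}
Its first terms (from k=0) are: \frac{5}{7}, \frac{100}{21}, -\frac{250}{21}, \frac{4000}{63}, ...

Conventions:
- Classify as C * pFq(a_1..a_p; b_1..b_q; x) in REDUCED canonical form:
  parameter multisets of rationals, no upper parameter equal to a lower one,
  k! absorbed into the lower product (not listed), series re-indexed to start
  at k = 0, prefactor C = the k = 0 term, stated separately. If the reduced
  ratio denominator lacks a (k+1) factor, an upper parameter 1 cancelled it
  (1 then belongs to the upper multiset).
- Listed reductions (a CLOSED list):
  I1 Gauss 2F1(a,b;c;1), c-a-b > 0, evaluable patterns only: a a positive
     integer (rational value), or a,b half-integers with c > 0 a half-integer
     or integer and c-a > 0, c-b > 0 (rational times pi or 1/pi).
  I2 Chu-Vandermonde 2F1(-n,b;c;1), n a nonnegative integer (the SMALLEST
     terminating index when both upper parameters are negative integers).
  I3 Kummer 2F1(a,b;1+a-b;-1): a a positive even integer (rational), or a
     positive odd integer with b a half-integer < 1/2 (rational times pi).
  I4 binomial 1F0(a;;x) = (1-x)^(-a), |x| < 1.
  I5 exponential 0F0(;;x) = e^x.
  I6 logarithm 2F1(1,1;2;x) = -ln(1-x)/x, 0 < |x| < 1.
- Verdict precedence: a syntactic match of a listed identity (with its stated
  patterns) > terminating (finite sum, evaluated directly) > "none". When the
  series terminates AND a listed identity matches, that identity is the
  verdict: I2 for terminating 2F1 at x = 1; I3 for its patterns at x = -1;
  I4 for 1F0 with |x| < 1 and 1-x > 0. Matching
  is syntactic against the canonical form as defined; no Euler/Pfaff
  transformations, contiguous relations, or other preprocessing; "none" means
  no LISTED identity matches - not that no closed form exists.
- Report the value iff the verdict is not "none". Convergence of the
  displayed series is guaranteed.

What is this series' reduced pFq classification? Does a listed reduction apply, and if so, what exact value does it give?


The tell: with t_0 = \frac{5}{7}, (1)_k (C = 5/7, x = 8) is k! itself.
Term ratio: r(k) = 8 * (k-10) (k-\frac{2}{3}) (k+\frac{1}{4}) / [(k+1) (k+2) (k+1)] - rational in k, leading ratio 8; with t_0 = \frac{5}{7}, classification follows.

x = 8 here; the reduced form reads 3F2, upper {-10, -\frac{2}{3}, \frac{1}{4}}, lower {1, 2}, C = \frac{5}{7}. Verdict: terminating. With -10 upstairs the series is a 11-term polynomial sum; evaluated term by term. Exact value: -\frac{96988038725}{33480783}.


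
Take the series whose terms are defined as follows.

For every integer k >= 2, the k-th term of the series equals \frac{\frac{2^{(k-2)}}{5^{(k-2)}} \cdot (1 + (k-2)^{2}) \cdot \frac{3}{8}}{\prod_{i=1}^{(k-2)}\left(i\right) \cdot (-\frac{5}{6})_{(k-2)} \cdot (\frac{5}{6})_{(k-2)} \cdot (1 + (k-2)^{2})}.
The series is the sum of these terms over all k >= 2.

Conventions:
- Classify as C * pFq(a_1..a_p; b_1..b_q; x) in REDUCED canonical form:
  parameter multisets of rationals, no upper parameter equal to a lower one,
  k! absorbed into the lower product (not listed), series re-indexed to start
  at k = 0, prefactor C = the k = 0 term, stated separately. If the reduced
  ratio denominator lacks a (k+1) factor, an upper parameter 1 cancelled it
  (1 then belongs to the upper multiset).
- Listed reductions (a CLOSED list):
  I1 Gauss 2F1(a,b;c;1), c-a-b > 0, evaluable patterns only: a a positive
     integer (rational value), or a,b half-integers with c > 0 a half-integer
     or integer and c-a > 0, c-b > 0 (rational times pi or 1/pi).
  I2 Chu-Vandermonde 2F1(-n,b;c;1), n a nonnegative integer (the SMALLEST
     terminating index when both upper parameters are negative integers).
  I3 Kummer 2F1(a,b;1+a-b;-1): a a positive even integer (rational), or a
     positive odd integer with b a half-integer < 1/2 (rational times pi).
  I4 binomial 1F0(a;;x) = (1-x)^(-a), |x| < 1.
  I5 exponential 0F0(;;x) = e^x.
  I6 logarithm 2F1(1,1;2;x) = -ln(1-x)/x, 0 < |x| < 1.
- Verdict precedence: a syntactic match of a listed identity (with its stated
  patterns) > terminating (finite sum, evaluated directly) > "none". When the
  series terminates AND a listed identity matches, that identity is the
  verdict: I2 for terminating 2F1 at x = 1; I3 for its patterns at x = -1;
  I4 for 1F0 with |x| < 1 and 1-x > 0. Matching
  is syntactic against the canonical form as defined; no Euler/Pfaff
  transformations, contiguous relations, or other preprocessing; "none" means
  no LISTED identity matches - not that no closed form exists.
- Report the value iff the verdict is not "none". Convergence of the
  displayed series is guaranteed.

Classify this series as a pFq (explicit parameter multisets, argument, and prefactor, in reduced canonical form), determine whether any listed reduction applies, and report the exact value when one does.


The series (x = \frac{2}{5}) is 0F2: upper {-}, lower {-\frac{5}{6}, \frac{5}{6}}, prefactor \frac{3}{8}. Verdict: no listed reduction: x = \frac{2}{5} and upper {-} fail every I1-I6 pattern.

Key step: t_0 = \frac{3}{8} here, and the product of the first k integers (C = 3/8, x = 2/5) is k!.
Term ratio: r(k) = \frac{2}{5} * 1 / [(k-\frac{5}{6}) (k+\frac{5}{6}) (k+1)] - poly over poly, x = \frac{2}{5} from leading terms; C = \frac{3}{8} at k = 0.


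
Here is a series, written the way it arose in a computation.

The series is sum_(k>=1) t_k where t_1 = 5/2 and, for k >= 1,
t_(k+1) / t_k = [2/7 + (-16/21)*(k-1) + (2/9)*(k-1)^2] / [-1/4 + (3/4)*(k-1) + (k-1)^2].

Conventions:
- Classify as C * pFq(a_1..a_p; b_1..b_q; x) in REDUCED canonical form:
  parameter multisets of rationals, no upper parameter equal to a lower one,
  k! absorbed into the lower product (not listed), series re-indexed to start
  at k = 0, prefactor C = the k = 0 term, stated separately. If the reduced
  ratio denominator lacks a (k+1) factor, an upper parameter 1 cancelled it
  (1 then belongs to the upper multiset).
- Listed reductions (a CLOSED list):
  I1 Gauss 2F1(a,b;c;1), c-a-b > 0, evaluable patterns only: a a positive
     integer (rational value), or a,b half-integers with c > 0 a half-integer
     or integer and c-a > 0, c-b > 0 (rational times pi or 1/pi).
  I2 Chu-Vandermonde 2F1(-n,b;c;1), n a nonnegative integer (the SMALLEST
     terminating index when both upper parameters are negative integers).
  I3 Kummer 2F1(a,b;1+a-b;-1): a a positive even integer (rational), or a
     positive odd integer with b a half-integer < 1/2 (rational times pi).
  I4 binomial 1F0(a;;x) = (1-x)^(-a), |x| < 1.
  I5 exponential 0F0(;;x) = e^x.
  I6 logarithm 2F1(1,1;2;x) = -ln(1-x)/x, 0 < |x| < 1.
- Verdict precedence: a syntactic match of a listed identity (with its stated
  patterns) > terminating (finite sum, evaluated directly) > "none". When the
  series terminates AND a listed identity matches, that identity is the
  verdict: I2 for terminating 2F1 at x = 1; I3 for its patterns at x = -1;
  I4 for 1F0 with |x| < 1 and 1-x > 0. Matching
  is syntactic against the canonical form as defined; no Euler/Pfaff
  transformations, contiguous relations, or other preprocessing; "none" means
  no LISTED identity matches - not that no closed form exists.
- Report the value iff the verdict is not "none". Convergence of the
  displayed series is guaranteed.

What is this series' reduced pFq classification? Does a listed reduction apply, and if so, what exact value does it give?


The series (x = 2/9) is 2F1: upper {-3, -3/7}, lower {-1/4}, prefactor 5/2. Verdict: terminating - upper -3 stops the sum at k = 3; the 4 terms are added exactly. Value: 330565/3500658.

Structural cue: t_0 being 5/2, the expanded ratio factors over Q; C = 5/2, x = 2/9, roots give parameters.
Ratio: r(k) = (2/9) * (k-3) (k-3/7) / [(k-1/4) (k+1)] - poly over poly, x = (2/9) from leading terms; C = 5/2 at k = 0.


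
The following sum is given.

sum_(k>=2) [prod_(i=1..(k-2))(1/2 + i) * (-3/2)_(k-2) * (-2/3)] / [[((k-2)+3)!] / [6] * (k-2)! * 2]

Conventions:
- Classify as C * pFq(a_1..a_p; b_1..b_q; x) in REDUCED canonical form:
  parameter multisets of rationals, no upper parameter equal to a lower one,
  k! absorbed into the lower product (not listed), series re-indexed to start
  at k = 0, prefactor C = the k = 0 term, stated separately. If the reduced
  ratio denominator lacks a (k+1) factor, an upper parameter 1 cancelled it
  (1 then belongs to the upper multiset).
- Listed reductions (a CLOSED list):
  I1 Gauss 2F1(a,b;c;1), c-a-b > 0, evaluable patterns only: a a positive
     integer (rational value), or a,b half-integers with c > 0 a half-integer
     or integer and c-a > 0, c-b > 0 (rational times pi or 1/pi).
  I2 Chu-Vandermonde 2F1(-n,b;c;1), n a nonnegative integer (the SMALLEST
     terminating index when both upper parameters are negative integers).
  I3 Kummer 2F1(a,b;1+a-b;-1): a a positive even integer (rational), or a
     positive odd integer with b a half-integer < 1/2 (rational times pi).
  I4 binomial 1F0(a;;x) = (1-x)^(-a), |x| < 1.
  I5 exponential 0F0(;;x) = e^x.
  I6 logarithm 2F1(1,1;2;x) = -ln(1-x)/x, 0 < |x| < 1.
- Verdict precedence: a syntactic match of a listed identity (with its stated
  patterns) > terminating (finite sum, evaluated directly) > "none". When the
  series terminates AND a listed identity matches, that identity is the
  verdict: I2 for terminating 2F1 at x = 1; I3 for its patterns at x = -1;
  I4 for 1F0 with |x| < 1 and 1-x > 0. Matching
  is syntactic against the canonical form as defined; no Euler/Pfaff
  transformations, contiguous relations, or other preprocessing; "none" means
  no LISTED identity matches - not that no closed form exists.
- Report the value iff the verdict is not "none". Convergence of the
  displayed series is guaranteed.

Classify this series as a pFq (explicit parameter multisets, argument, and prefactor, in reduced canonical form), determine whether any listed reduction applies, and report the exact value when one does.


Reduced: x = 1, 2F1, upper = {-3/2, 3/2}, lower = {4}, C = -1/3. Verdict (x = 1): the half-integer Gauss pattern (I1) applies (x = 1; upper {-3/2, 3/2} half-integers, c = 4 in the evaluable pattern). Sum: (-512/945) / pi.

Structural cue: from the first term -1/3: the running product (prefactor -1/3) telescopes to a rising factorial.
Step ratio: r(k) = 1 * (k-3/2) (k+3/2) / [(k+4) (k+1)] - rational; roots negated = parameters, x = 1, C = -1/3.


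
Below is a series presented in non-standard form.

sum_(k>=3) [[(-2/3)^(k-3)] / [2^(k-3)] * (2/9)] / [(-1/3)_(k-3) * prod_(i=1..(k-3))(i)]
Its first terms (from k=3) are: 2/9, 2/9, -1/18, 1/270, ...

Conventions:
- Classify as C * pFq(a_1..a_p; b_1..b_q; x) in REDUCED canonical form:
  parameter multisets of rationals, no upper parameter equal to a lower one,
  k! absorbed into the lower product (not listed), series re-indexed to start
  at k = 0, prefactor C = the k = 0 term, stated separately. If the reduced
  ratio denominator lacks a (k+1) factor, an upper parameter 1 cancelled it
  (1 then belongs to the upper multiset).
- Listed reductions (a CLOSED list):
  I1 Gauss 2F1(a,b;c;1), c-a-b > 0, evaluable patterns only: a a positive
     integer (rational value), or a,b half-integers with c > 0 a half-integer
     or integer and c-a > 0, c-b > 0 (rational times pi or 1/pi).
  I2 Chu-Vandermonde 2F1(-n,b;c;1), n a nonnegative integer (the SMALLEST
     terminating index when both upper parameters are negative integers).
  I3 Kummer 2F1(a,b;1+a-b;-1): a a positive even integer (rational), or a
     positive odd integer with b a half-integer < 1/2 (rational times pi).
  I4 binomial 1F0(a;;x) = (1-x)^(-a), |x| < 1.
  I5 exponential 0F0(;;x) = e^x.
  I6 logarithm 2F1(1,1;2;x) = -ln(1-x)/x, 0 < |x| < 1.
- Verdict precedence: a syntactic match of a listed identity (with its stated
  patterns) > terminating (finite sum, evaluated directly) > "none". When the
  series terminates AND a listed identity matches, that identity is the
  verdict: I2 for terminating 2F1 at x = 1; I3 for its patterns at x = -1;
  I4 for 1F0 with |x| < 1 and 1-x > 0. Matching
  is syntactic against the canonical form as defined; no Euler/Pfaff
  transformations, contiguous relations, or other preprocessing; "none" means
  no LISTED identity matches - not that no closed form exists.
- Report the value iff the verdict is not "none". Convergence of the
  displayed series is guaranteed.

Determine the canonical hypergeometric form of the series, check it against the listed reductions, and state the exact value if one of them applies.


The tell: t_0 being 2/9, the two k-th powers (prefactor 2/9) combine into one argument.
Step ratio: r(k) = (-1/3) * 1 / [(k-1/3) (k+1)] - rational; roots negated = parameters, x = (-1/3), C = 2/9.

Prefactor 2/9, argument -1/3: 0F1 with upper {-} over lower {-1/3}. Verdict: no listed reduction: x = -1/3 and upper {-} fail every I1-I6 pattern.


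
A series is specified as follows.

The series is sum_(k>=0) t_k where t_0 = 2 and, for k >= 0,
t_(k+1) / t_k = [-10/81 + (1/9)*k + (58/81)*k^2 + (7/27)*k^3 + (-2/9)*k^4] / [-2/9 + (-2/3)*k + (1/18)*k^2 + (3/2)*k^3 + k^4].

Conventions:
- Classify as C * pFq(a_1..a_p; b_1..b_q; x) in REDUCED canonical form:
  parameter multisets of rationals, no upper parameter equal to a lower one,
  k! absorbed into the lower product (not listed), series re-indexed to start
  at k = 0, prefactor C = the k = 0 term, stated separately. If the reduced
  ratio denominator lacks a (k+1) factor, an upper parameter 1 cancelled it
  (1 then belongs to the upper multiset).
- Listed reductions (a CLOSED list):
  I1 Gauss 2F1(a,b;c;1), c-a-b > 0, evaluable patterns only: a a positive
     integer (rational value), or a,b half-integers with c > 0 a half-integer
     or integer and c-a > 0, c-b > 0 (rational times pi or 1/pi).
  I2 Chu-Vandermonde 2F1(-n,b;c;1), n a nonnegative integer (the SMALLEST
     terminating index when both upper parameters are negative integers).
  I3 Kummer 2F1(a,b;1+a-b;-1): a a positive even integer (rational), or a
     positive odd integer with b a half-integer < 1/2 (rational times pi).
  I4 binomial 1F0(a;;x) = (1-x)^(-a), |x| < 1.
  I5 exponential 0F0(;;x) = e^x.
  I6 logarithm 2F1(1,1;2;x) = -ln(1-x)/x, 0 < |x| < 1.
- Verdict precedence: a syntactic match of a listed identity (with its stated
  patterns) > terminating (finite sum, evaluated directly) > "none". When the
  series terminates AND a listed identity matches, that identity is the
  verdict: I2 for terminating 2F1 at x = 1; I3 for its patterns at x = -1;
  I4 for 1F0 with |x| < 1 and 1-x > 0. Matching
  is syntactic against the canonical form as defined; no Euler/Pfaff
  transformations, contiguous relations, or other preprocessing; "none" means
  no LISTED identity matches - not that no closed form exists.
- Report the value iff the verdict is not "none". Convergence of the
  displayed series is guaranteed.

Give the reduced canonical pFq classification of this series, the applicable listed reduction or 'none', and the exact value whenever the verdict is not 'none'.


x = -2/9 here; the reduced form reads 3F2, upper {-5/2, -1/3, 1}, lower {-2/3, 1/2}, C = 2. Verdict: none - at argument -2/9 the multisets {-5/2, -1/3, 1} ; {-2/3, 1/2} match no listed identity.

The tell: t_0 = 2 here, and the ratio is unreduced: k + 2/3 divides both sides (C = 2, x = -2/9).
Adjacent-term ratio: r(k) = (-2/9) * (k-5/2) (k-1/3) (k+1) / [(k-2/3) (k+1/2) (k+1)] ; factor over Q: parameters, x = (-2/9), and C = 2.


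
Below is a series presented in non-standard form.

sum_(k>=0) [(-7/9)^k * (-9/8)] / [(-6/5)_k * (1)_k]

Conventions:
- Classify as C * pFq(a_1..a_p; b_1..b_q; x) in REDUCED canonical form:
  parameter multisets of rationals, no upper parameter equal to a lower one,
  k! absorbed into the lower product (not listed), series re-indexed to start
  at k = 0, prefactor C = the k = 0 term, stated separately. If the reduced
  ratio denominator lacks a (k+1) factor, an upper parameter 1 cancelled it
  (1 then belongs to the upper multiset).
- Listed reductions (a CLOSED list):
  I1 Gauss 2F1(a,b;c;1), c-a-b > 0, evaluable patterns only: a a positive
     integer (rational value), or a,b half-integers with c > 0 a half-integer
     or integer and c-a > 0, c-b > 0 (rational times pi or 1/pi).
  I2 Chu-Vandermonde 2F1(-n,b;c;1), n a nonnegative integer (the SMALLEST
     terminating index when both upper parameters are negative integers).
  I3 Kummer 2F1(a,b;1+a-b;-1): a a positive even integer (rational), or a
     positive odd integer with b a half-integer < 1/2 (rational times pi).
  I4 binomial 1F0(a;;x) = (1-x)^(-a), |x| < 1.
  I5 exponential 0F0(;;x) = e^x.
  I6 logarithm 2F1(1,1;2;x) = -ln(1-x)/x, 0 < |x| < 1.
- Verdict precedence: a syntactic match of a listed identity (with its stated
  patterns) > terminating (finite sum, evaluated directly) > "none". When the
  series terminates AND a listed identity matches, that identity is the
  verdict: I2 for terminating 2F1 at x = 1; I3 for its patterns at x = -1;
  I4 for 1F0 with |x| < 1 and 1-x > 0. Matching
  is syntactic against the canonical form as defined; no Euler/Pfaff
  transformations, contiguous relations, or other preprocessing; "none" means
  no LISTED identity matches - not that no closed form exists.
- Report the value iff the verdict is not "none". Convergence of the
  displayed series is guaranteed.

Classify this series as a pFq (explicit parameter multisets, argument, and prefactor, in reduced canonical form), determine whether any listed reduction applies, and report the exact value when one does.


Classification (C = -9/8): 0F1 with upper {-}, lower {-6/5}, argument x = -7/9. Verdict: none. A 0F1 with upper {-} fits none of I1-I6 at x = -7/9; the sum runs forever.

First insight: x = (-7/9) and (1)_k (C = -9/8) is k! itself.
Consecutive-term ratio: r(k) = (-7/9) * 1 / [(k-6/5) (k+1)] - rational in k. x = (-7/9); t_0 = -9/8; negate the roots.


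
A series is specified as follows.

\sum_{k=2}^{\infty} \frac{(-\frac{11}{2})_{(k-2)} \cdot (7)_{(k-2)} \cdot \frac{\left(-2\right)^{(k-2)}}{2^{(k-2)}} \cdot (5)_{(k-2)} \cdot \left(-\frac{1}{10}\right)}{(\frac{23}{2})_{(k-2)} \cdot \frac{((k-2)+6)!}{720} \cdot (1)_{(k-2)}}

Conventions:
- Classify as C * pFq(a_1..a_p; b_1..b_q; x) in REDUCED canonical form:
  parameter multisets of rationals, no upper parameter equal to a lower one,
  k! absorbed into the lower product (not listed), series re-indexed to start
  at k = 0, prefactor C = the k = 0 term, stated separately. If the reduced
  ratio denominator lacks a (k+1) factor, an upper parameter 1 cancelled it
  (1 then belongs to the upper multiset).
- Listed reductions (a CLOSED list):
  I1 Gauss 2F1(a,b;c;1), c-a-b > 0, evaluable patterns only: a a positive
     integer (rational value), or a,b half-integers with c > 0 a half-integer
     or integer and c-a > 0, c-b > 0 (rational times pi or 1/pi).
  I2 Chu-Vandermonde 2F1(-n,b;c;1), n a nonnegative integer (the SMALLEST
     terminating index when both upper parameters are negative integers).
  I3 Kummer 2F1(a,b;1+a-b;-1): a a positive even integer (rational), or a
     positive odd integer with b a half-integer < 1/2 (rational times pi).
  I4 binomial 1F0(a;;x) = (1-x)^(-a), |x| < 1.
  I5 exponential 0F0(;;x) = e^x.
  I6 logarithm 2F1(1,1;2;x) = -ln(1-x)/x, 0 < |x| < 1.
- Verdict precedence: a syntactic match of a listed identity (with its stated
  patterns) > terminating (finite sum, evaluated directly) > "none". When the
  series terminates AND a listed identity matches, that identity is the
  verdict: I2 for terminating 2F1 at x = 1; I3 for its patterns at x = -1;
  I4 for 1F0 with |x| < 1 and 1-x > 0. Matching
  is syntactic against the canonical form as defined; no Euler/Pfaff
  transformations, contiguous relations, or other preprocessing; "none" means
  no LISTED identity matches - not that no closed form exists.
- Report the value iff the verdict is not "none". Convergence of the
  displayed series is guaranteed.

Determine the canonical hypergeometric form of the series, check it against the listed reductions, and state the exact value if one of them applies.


Canonical form: C = -\frac{1}{10} times 2F1 with upper {-\frac{11}{2}, 5}, lower {\frac{23}{2}}, x = -1. Verdict at x = -1: the Kummer evaluation I3 matches (x = -1; c = \frac{23}{2} equals 1+a-b for upper {-\frac{11}{2}, 5}: listed pattern). Exact value: \left(-\frac{8729721}{33554432}\right) \cdot \pi.

Key step: x = -1 and the two k-th powers (C = -1/10) combine into one argument.
Consecutive-term ratio: r(k) = -1 * (k-\frac{11}{2}) (k+5) / [(k+\frac{23}{2}) (k+1)] - rational in k, leading ratio -1; with t_0 = -\frac{1}{10}, classification follows.


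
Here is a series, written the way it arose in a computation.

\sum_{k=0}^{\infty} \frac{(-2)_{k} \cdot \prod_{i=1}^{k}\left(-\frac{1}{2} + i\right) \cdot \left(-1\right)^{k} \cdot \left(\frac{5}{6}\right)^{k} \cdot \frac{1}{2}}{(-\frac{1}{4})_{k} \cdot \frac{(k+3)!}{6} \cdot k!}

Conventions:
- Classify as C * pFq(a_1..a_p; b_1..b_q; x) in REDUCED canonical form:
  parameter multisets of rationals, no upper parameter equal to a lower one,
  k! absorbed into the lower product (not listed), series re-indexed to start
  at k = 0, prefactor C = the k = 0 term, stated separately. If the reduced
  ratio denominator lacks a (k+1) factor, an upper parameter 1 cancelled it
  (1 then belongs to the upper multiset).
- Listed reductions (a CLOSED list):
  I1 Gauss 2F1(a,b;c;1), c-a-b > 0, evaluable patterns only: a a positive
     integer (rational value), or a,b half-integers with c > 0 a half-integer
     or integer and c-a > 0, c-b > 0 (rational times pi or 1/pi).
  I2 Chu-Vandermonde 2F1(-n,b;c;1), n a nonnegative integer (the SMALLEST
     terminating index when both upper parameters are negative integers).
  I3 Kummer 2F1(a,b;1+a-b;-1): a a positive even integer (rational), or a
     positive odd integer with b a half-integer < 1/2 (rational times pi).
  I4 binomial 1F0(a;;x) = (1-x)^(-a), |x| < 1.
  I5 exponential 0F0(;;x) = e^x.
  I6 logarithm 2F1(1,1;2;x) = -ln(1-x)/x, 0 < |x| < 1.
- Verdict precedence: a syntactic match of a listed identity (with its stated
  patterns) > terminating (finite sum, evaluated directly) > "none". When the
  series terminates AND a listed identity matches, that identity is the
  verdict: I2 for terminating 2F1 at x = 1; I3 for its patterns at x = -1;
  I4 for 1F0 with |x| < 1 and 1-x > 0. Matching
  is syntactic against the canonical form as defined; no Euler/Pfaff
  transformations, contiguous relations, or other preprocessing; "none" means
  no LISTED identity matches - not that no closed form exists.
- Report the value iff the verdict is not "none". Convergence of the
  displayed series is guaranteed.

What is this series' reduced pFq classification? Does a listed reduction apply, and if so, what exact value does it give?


The series (x = -\frac{5}{6}) is 2F2: upper {-2, \frac{1}{2}}, lower {-\frac{1}{4}, 4}, prefactor \frac{1}{2}. Verdict: terminating (-2 upstairs). 3 nonzero terms in all; added directly. Value: \frac{1}{72}.

First insight: t_0 being \frac{1}{2}, the denominator's factorial ratio (C = 1/2, x = -5/6) is a lower Pochhammer.
Term ratio: r(k) = -\frac{5}{6} * (k-2) (k+\frac{1}{2}) / [(k-\frac{1}{4}) (k+4) (k+1)] ; factor over Q: parameters, x = -\frac{5}{6}, and C = \frac{1}{2}.


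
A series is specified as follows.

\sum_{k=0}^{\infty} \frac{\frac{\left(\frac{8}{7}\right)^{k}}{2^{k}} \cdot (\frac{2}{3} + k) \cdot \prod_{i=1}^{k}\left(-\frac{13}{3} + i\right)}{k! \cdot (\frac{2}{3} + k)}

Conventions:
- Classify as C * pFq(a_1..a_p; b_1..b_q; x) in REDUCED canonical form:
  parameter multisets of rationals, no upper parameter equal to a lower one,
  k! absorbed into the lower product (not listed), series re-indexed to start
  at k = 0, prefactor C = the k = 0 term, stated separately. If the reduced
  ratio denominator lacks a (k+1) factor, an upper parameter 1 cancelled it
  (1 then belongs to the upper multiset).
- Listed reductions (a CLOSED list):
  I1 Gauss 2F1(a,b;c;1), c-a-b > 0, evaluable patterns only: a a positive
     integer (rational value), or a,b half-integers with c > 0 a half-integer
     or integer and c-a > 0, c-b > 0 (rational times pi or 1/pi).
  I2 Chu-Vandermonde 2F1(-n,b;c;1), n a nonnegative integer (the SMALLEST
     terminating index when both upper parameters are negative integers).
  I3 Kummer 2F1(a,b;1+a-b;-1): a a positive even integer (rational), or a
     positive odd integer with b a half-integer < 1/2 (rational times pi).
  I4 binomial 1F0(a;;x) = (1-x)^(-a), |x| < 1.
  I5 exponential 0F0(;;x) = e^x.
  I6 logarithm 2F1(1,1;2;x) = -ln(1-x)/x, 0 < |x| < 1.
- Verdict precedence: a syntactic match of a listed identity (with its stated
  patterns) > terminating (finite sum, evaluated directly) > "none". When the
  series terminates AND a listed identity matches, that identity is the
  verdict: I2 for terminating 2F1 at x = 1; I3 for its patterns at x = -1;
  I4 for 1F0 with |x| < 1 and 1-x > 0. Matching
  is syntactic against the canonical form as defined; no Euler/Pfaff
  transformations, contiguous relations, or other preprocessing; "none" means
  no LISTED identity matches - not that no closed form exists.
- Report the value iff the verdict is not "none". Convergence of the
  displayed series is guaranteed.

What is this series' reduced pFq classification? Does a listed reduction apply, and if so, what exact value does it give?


Prefactor 1, argument \frac{4}{7}: 1F0 with upper {-\frac{10}{3}} over lower {-}. Verdict: the binomial series (I4) matches (the 1F0 binomial series: exponent 10/3, x = \frac{4}{7}). Sum: \left(\frac{3}{7}\right)^{\frac{10}{3}}.

The tell: t_0 being 1, the running product (prefactor 1) telescopes to a rising factorial.
Consecutive-term ratio: r(k) = \frac{4}{7} * (k-\frac{10}{3}) / [(k+1)] - rational in k. x = \frac{4}{7}; t_0 = 1; negate the roots.


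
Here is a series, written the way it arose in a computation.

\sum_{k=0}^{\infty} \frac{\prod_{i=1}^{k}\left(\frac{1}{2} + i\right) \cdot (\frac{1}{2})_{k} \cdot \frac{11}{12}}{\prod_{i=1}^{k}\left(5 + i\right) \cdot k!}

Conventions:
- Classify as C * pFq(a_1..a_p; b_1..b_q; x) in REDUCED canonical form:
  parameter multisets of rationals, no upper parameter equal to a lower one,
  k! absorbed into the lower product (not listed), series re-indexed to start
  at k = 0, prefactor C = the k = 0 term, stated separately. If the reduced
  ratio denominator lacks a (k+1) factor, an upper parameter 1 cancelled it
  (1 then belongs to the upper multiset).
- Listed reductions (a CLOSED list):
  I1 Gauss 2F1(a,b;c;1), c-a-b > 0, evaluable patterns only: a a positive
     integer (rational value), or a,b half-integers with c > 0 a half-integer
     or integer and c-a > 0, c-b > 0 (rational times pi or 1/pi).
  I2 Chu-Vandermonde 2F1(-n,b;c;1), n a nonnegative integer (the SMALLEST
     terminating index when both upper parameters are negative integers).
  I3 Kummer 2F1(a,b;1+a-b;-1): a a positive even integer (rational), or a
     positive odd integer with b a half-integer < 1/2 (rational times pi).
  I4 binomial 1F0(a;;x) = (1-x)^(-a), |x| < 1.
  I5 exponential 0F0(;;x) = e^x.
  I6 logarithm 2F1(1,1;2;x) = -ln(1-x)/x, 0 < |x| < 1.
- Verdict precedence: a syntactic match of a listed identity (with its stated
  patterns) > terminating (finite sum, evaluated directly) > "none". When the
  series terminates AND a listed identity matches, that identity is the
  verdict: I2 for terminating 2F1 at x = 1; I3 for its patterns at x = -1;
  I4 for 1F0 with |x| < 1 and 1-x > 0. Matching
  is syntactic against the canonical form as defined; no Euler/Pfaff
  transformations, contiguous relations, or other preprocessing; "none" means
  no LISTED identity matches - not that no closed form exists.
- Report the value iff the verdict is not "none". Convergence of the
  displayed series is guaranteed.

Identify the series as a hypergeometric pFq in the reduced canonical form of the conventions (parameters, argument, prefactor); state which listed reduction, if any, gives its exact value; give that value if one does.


Reduced: x = 1, 2F1, upper = {\frac{1}{2}, \frac{3}{2}}, lower = {6}, C = \frac{11}{12}. Verdict (x = 1): Gauss (I1, half-integer pattern) applies (x = 1; upper {\frac{1}{2}, \frac{3}{2}} half-integers, c = 6 in the evaluable pattern). Value: \frac{22528}{6615} / \pi.

Structural cue: t_0 being \frac{11}{12}, the lower running product (C = 11/12) is a rising factorial.
Term ratio: r(k) = 1 * (k+\frac{1}{2}) (k+\frac{3}{2}) / [(k+6) (k+1)] - rational; roots negated = parameters, x = 1, C = \frac{11}{12}.
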